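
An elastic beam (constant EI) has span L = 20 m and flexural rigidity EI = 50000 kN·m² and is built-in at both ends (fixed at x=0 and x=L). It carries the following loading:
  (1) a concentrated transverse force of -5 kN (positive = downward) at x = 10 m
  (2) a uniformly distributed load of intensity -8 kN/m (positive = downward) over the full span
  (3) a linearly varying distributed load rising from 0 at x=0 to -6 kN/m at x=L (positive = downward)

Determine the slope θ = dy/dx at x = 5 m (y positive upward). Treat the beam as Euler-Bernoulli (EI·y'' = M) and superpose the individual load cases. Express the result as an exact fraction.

Load 1 — point force P=-5 kN at a=10 m (b=L-a=10):
  θ_1 = -Pb²x(2aL-(3a+b)x)/(2L³EI)  [x≤a] = -(-5)·10²·5·(2·10·20-(3·10+10)·5)/(2·20³·50000) = 1/1600 rad
Load 2 — uniform load w=-8 kN/m over full span:
  θ_2 = -wx(L-x)(L-2x)/(12EI) = -(-8)·5·(20-5)·(20-2·5)/(12·50000) = 1/100 rad
Load 3 — triangular load w₀=-6 kN/m (0→w₀ over full span):
  θ_3 = -w₀(2x(L-x)(L-2x)(x+2L)+x²(L-x)²)/(120LEI) = -(-6)·(2·5·(20-5)·(20-2·5)·(5+2·20)+5²·(20-5)²)/(120·20·50000) = 117/32000 rad
Superposition: θ = Σ θ_i = 457/32000 rad ≈ 0.014281 rad

θ(5) = 457/32000 rad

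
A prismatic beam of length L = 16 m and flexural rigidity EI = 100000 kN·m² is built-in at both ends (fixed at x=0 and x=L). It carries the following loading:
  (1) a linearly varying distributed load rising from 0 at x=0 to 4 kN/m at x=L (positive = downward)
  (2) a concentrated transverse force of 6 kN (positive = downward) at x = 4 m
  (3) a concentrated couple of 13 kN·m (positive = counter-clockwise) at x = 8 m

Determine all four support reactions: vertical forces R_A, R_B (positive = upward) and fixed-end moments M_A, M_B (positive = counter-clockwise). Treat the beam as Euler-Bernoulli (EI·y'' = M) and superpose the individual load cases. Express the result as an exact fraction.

Load 1 — triangular load w₀=4 kN/m (0→w₀ over full span):
  R_A = 3w₀L/20 = 3·4·16/20 = 48/5 kN
  M_A = w₀L²/30 = 4·16²/30 = 512/15 kN·m
  R_B = 7w₀L/20 = 7·4·16/20 = 112/5 kN
  M_B = -w₀L²/20 = -4·16²/20 = -256/5 kN·m
Load 2 — point force P=6 kN at a=4 m (b=L-a=12):
  R_A = Pb²(3a+b)/L³ = 6·12²·(3·4+12)/16³ = 81/16 kN
  M_A = Pab²/L² = 6·4·12²/16² = 27/2 kN·m
  R_B = Pa²(a+3b)/L³ = 6·4²·(4+3·12)/16³ = 15/16 kN
  M_B = -Pa²b/L² = -6·4²·12/16² = -9/2 kN·m
Load 3 — applied couple M₀=13 kN·m at a=8 m (b=L-a=8):
  R_A = 6M₀ab/L³ = 6·13·8·8/16³ = 39/32 kN
  M_A = M₀b(2a-b)/L² = 13·8·(2·8-8)/16² = 13/4 kN·m
  R_B = -6M₀ab/L³ = -6·13·8·8/16³ = -39/32 kN
  M_B = M₀a(2b-a)/L² = 13·8·(2·8-8)/16² = 13/4 kN·m
Superposition: R_A = 2541/160 kN, M_A = 3053/60 kN·m, R_B = 3539/160 kN, M_B = -1049/20 kN·m

R_A = 2541/160 kN, M_A = 3053/60 kN·m, R_B = 3539/160 kN, M_B = -1049/20 kN·m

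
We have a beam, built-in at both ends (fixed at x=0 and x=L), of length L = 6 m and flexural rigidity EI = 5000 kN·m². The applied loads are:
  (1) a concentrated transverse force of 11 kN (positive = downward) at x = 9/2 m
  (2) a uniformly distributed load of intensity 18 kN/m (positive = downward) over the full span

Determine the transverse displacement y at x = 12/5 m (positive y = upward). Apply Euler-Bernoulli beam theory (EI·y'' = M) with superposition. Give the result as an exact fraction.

y(12/5) = -152343/12500000 m

Load 1 — point force P=11 kN at a=9/2 m (b=L-a=3/2):
  y_1 = -Pb²x²(3aL-(3a+b)x)/(6L³EI)  [x≤a] = -11·(3/2)²·(12/5)²·(3·(9/2)·6-(3·(9/2)+(3/2))·(12/5))/(6·6³·5000) = -99/100000 m
Load 2 — uniform load w=18 kN/m over full span:
  y_2 = -wx²(L-x)²/(24EI) = -18·(12/5)²·(6-(12/5))²/(24·5000) = -4374/390625 m
Superposition: y = Σ y_i = -152343/12500000 m ≈ -0.012187 m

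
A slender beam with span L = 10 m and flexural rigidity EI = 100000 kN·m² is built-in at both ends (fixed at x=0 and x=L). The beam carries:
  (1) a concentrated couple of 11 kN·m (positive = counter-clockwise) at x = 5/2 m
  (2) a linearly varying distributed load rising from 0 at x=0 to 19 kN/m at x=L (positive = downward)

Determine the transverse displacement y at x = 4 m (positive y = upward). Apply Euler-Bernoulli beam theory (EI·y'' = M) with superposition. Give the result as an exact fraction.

y(4) = -40311/20000000 m

Load 1 — applied couple M₀=11 kN·m at a=5/2 m (b=L-a=15/2):
  y_1 = (R_Ax³/6 - M_Ax²/2 - M₀(x-a)²/2)/EI  [x>a] with R_A=99/80, M_A=-33/16 = ((99/80)·4³/6 - (-33/16)·4²/2 - 11·(4-(5/2))²/2)/100000 = 693/4000000 m
Load 2 — triangular load w₀=19 kN/m (0→w₀ over full span):
  y_2 = -w₀x²(L-x)²(x+2L)/(120LEI) = -19·4²·(10-4)²·(4+2·10)/(120·10·100000) = -171/78125 m
Superposition: y = Σ y_i = -40311/20000000 m ≈ -0.002016 m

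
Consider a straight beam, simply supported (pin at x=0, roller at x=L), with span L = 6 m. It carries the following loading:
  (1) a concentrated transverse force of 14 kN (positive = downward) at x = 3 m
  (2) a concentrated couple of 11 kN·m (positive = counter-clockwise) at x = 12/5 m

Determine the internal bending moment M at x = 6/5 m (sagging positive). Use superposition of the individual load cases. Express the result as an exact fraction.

Load 1 — point force P=14 kN at a=3 m (b=L-a=3):
  M_1 = Pbx/L  [x≤a] = 14·3·(6/5)/6 = 42/5 kN·m
Load 2 — applied couple M₀=11 kN·m at a=12/5 m (b=L-a=18/5):
  M_2 = M₀x/L  [x≤a] = 11·(6/5)/6 = 11/5 kN·m
Superposition: M = Σ M_i = 53/5 kN·m ≈ 10.600000 kN·m

M(6/5) = 53/5 kN·m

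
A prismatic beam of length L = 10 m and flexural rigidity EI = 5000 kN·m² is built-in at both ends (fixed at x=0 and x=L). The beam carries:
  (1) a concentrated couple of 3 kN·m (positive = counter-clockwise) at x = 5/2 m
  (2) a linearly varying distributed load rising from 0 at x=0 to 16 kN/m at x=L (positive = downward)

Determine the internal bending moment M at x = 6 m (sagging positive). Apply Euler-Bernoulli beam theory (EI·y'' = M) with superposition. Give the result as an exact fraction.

Load 1 — applied couple M₀=3 kN·m at a=5/2 m (b=L-a=15/2):
  M_1 = R_Ax - M_A - M₀  [x>a] with R_A=27/80, M_A=-9/16 = (27/80)·6 - (-9/16) - 3 = -33/80 kN·m
Load 2 — triangular load w₀=16 kN/m (0→w₀ over full span):
  M_2 = 3w₀Lx/20 - w₀L²/30 - w₀x³/(6L) = 3·16·10·6/20 - 16·10²/30 - 16·6³/(6·10) = 496/15 kN·m
Superposition: M = Σ M_i = 7837/240 kN·m ≈ 32.654167 kN·m

M(6) = 7837/240 kN·m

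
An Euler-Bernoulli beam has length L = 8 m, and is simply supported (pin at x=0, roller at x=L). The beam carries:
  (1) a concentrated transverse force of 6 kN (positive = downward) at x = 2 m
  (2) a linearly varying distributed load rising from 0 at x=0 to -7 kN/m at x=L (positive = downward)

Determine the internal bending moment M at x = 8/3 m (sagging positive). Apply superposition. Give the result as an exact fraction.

Load 1 — point force P=6 kN at a=2 m (b=L-a=6):
  M_1 = Pa(L-x)/L  [x>a] = 6·2·(8-(8/3))/8 = 8 kN·m
Load 2 — triangular load w₀=-7 kN/m (0→w₀ over full span):
  M_2 = w₀Lx/6 - w₀x³/(6L) = (-7)·8·(8/3)/6 - (-7)·(8/3)³/(6·8) = -1792/81 kN·m
Superposition: M = Σ M_i = -1144/81 kN·m ≈ -14.123457 kN·m

M(8/3) = -1144/81 kN·m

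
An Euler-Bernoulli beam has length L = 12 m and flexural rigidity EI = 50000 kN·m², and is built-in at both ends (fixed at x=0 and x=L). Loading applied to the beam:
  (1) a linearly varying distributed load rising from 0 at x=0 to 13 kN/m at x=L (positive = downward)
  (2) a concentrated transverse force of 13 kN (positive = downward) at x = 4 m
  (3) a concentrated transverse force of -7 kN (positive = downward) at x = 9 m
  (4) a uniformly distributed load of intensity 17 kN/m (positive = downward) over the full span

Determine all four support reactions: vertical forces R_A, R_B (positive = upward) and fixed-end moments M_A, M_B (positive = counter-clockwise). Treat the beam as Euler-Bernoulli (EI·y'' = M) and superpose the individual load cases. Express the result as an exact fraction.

R_A = 578603/4320 kN, M_A = 205613/720 kN·m, R_B = 665557/4320 kN, M_B = -214087/720 kN·m

Load 1 — triangular load w₀=13 kN/m (0→w₀ over full span):
  R_A = 3w₀L/20 = 3·13·12/20 = 117/5 kN
  M_A = w₀L²/30 = 13·12²/30 = 312/5 kN·m
  R_B = 7w₀L/20 = 7·13·12/20 = 273/5 kN
  M_B = -w₀L²/20 = -13·12²/20 = -468/5 kN·m
Load 2 — point force P=13 kN at a=4 m (b=L-a=8):
  R_A = Pb²(3a+b)/L³ = 13·8²·(3·4+8)/12³ = 260/27 kN
  M_A = Pab²/L² = 13·4·8²/12² = 208/9 kN·m
  R_B = Pa²(a+3b)/L³ = 13·4²·(4+3·8)/12³ = 91/27 kN
  M_B = -Pa²b/L² = -13·4²·8/12² = -104/9 kN·m
Load 3 — point force P=-7 kN at a=9 m (b=L-a=3):
  R_A = Pb²(3a+b)/L³ = (-7)·3²·(3·9+3)/12³ = -35/32 kN
  M_A = Pab²/L² = (-7)·9·3²/12² = -63/16 kN·m
  R_B = Pa²(a+3b)/L³ = (-7)·9²·(9+3·3)/12³ = -189/32 kN
  M_B = -Pa²b/L² = -(-7)·9²·3/12² = 189/16 kN·m
Load 4 — uniform load w=17 kN/m over full span:
  R_A = wL/2 = 17·12/2 = 102 kN
  M_A = wL²/12 = 17·12²/12 = 204 kN·m
  R_B = wL/2 = 17·12/2 = 102 kN
  M_B = -wL²/12 = -17·12²/12 = -204 kN·m
Superposition: R_A = 578603/4320 kN, M_A = 205613/720 kN·m, R_B = 665557/4320 kN, M_B = -214087/720 kN·m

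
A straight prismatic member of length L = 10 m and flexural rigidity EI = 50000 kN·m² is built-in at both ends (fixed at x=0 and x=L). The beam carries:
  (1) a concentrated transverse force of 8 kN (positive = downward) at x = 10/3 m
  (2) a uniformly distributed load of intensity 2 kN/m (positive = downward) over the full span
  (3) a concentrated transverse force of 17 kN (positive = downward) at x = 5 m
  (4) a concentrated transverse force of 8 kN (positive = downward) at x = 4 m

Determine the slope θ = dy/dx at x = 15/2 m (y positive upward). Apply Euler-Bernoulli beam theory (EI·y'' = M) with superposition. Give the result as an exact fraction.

Load 1 — point force P=8 kN at a=10/3 m (b=L-a=20/3):
  θ_1 = Pa²(L-x)(2bL-(3b+a)(L-x))/(2L³EI)  [x>a] = 8·(10/3)²·(10-(15/2))·(2·(20/3)·10-(3·(20/3)+(10/3))·(10-(15/2)))/(2·10³·50000) = 1/6000 rad
Load 2 — uniform load w=2 kN/m over full span:
  θ_2 = -wx(L-x)(L-2x)/(12EI) = -2·(15/2)·(10-(15/2))·(10-2·(15/2))/(12·50000) = 1/3200 rad
Load 3 — point force P=17 kN at a=5 m (b=L-a=5):
  θ_3 = Pa²(L-x)(2bL-(3b+a)(L-x))/(2L³EI)  [x>a] = 17·5²·(10-(15/2))·(2·5·10-(3·5+5)·(10-(15/2)))/(2·10³·50000) = 17/32000 rad
Load 4 — point force P=8 kN at a=4 m (b=L-a=6):
  θ_4 = Pa²(L-x)(2bL-(3b+a)(L-x))/(2L³EI)  [x>a] = 8·4²·(10-(15/2))·(2·6·10-(3·6+4)·(10-(15/2)))/(2·10³·50000) = 13/62500 rad
Superposition: θ = Σ θ_i = 14621/12000000 rad ≈ 0.001218 rad

θ(15/2) = 14621/12000000 rad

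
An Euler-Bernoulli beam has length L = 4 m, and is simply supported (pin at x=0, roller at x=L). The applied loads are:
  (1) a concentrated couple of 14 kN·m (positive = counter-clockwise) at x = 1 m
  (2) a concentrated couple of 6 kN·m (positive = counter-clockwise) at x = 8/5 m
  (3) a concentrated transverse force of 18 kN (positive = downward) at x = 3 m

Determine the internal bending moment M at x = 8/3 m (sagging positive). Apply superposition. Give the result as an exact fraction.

Load 1 — applied couple M₀=14 kN·m at a=1 m (b=L-a=3):
  M_1 = M₀x/L - M₀  [x>a] = 14·(8/3)/4 - 14 = -14/3 kN·m
Load 2 — applied couple M₀=6 kN·m at a=8/5 m (b=L-a=12/5):
  M_2 = M₀x/L - M₀  [x>a] = 6·(8/3)/4 - 6 = -2 kN·m
Load 3 — point force P=18 kN at a=3 m (b=L-a=1):
  M_3 = Pbx/L  [x≤a] = 18·1·(8/3)/4 = 12 kN·m
Superposition: M = Σ M_i = 16/3 kN·m ≈ 5.333333 kN·m

M(8/3) = 16/3 kN·m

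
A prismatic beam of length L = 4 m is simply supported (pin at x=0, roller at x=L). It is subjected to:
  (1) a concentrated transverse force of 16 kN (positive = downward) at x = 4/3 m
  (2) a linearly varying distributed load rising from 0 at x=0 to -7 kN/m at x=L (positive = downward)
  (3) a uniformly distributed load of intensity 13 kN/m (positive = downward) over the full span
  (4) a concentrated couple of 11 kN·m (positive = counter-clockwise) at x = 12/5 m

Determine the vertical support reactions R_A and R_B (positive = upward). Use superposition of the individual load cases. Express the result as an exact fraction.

Load 1 — point force P=16 kN at a=4/3 m (b=L-a=8/3):
  R_A = Pb/L = 16·(8/3)/4 = 32/3 kN
  R_B = Pa/L = 16·(4/3)/4 = 16/3 kN
Load 2 — triangular load w₀=-7 kN/m (0→w₀ over full span):
  R_A = w₀L/6 = (-7)·4/6 = -14/3 kN
  R_B = w₀L/3 = (-7)·4/3 = -28/3 kN
Load 3 — uniform load w=13 kN/m over full span:
  R_A = wL/2 = 13·4/2 = 26 kN
  R_B = wL/2 = 13·4/2 = 26 kN
Load 4 — applied couple M₀=11 kN·m at a=12/5 m (b=L-a=8/5):
  R_A = M₀/L = 11/4 kN
  R_B = -M₀/L = -11/4 kN
Superposition: R_A = 139/4 kN, R_B = 77/4 kN

R_A = 139/4 kN, R_B = 77/4 kN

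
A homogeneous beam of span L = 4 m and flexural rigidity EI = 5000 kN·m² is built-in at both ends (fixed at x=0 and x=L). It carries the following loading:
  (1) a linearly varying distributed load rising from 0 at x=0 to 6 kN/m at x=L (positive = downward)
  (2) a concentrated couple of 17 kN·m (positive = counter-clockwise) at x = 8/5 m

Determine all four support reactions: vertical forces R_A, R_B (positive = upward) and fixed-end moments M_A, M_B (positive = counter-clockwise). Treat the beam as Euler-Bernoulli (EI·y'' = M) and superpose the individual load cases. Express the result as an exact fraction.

R_A = 243/25 kN, M_A = 131/25 kN·m, R_B = 57/25 kN, M_B = 16/25 kN·m

Load 1 — triangular load w₀=6 kN/m (0→w₀ over full span):
  R_A = 3w₀L/20 = 3·6·4/20 = 18/5 kN
  M_A = w₀L²/30 = 6·4²/30 = 16/5 kN·m
  R_B = 7w₀L/20 = 7·6·4/20 = 42/5 kN
  M_B = -w₀L²/20 = -6·4²/20 = -24/5 kN·m
Load 2 — applied couple M₀=17 kN·m at a=8/5 m (b=L-a=12/5):
  R_A = 6M₀ab/L³ = 6·17·(8/5)·(12/5)/4³ = 153/25 kN
  M_A = M₀b(2a-b)/L² = 17·(12/5)·(2·(8/5)-(12/5))/4² = 51/25 kN·m
  R_B = -6M₀ab/L³ = -6·17·(8/5)·(12/5)/4³ = -153/25 kN
  M_B = M₀a(2b-a)/L² = 17·(8/5)·(2·(12/5)-(8/5))/4² = 136/25 kN·m
Superposition: R_A = 243/25 kN, M_A = 131/25 kN·m, R_B = 57/25 kN, M_B = 16/25 kN·m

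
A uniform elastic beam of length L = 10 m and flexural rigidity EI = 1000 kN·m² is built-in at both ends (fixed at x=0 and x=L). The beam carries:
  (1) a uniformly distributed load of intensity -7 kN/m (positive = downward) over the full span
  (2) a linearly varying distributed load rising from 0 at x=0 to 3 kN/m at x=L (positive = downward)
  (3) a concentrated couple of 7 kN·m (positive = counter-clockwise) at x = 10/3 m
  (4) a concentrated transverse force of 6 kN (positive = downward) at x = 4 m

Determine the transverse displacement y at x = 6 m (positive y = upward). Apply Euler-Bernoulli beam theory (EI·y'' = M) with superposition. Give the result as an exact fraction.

Load 1 — uniform load w=-7 kN/m over full span:
  y_1 = -wx²(L-x)²/(24EI) = -(-7)·6²·(10-6)²/(24·1000) = 21/125 m
Load 2 — triangular load w₀=3 kN/m (0→w₀ over full span):
  y_2 = -w₀x²(L-x)²(x+2L)/(120LEI) = -3·6²·(10-6)²·(6+2·10)/(120·10·1000) = -117/3125 m
Load 3 — applied couple M₀=7 kN·m at a=10/3 m (b=L-a=20/3):
  y_3 = (R_Ax³/6 - M_Ax²/2 - M₀(x-a)²/2)/EI  [x>a] with R_A=14/15, M_A=0 = ((14/15)·6³/6 - 0·6²/2 - 7·(6-(10/3))²/2)/1000 = 49/5625 m
Load 4 — point force P=6 kN at a=4 m (b=L-a=6):
  y_4 = -Pa²(L-x)²(3bL-(3b+a)(L-x))/(6L³EI)  [x>a] = -6·4²·(10-6)²·(3·6·10-(3·6+4)·(10-6))/(6·10³·1000) = -368/15625 m
Superposition: y = Σ y_i = 16273/140625 m ≈ 0.115719 m

y(6) = 16273/140625 m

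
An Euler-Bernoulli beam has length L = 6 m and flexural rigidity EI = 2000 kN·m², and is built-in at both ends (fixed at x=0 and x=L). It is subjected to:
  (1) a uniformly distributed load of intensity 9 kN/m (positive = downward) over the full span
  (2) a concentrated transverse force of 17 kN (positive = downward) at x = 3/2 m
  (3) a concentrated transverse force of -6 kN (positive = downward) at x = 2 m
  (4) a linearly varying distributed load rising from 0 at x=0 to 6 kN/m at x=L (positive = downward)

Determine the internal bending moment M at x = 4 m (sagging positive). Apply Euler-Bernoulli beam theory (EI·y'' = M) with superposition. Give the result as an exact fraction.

M(4) = 18461/1440 kN·m

Load 1 — uniform load w=9 kN/m over full span:
  M_1 = wLx/2 - wL²/12 - wx²/2 = 9·6·4/2 - 9·6²/12 - 9·4²/2 = 9 kN·m
Load 2 — point force P=17 kN at a=3/2 m (b=L-a=9/2):
  M_2 = Pa²(a+3b)(L-x)/L³ - Pa²b/L²  [x>a] = 17·(3/2)²·((3/2)+3·(9/2))·(6-4)/6³ - 17·(3/2)²·(9/2)/6² = 17/32 kN·m
Load 3 — point force P=-6 kN at a=2 m (b=L-a=4):
  M_3 = Pa²(a+3b)(L-x)/L³ - Pa²b/L²  [x>a] = (-6)·2²·(2+3·4)·(6-4)/6³ - (-6)·2²·4/6² = -4/9 kN·m
Load 4 — triangular load w₀=6 kN/m (0→w₀ over full span):
  M_4 = 3w₀Lx/20 - w₀L²/30 - w₀x³/(6L) = 3·6·6·4/20 - 6·6²/30 - 6·4³/(6·6) = 56/15 kN·m
Superposition: M = Σ M_i = 18461/1440 kN·m ≈ 12.820139 kN·m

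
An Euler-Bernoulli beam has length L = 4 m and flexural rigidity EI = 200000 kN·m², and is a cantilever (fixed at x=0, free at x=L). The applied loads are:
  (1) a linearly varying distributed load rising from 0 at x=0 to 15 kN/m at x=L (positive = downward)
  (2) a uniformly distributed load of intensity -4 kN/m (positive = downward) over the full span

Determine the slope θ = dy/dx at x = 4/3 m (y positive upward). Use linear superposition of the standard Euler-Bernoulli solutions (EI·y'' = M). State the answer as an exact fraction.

θ(4/3) = -511/2025000 rad

Load 1 — triangular load w₀=15 kN/m (0→w₀ over full span):
  θ_1 = (w₀Lx²/4-w₀L²x/3-w₀x⁴/(24L))/EI = (15·4·(4/3)²/4-15·4²·(4/3)/3-15·(4/3)⁴/(24·4))/200000 = -163/405000 rad
Load 2 — uniform load w=-4 kN/m over full span:
  θ_2 = -wx(x²-3Lx+3L²)/(6EI) = -(-4)·(4/3)·((4/3)²-3·4·(4/3)+3·4²)/(6·200000) = 38/253125 rad
Superposition: θ = Σ θ_i = -511/2025000 rad ≈ -0.000252 rad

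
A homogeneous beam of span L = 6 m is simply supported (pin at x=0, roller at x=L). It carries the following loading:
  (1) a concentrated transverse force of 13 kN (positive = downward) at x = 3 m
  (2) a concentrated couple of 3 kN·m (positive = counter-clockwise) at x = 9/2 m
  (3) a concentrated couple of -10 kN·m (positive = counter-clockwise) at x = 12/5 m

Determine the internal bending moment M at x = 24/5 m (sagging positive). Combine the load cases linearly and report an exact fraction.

Load 1 — point force P=13 kN at a=3 m (b=L-a=3):
  M_1 = Pa(L-x)/L  [x>a] = 13·3·(6-(24/5))/6 = 39/5 kN·m
Load 2 — applied couple M₀=3 kN·m at a=9/2 m (b=L-a=3/2):
  M_2 = M₀x/L - M₀  [x>a] = 3·(24/5)/6 - 3 = -3/5 kN·m
Load 3 — applied couple M₀=-10 kN·m at a=12/5 m (b=L-a=18/5):
  M_3 = M₀x/L - M₀  [x>a] = (-10)·(24/5)/6 - (-10) = 2 kN·m
Superposition: M = Σ M_i = 46/5 kN·m ≈ 9.200000 kN·m

M(24/5) = 46/5 kN·m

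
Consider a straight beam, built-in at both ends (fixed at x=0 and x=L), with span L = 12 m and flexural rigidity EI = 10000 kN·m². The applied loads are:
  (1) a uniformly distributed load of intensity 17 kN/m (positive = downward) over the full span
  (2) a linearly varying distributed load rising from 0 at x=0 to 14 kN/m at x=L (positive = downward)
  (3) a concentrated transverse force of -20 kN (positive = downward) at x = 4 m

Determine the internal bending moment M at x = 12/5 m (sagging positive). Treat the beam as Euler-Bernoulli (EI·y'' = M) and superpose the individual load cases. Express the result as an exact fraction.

M(12/5) = -2196/125 kN·m

Load 1 — uniform load w=17 kN/m over full span:
  M_1 = wLx/2 - wL²/12 - wx²/2 = 17·12·(12/5)/2 - 17·12²/12 - 17·(12/5)²/2 = -204/25 kN·m
Load 2 — triangular load w₀=14 kN/m (0→w₀ over full span):
  M_2 = 3w₀Lx/20 - w₀L²/30 - w₀x³/(6L) = 3·14·12·(12/5)/20 - 14·12²/30 - 14·(12/5)³/(6·12) = -1176/125 kN·m
Load 3 — point force P=-20 kN at a=4 m (b=L-a=8):
  M_3 = Pb²(3a+b)x/L³ - Pab²/L²  [x≤a] = (-20)·8²·(3·4+8)·(12/5)/12³ - (-20)·4·8²/12² = 0 kN·m
Superposition: M = Σ M_i = -2196/125 kN·m ≈ -17.568000 kN·m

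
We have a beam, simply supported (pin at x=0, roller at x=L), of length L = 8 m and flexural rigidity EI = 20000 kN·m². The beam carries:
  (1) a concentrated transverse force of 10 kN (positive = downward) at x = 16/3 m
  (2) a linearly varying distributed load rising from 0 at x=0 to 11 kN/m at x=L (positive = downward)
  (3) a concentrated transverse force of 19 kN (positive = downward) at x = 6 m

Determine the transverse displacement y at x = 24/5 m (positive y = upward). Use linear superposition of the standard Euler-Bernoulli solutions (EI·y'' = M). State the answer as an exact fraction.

y(24/5) = -54340171/2109375000 m

Load 1 — point force P=10 kN at a=16/3 m (b=L-a=8/3):
  y_1 = -Pbx(L²-b²-x²)/(6LEI)  [x≤a] = -10·(8/3)·(24/5)·(8²-(8/3)²-(24/5)²)/(6·8·20000) = -1904/421875 m
Load 2 — triangular load w₀=11 kN/m (0→w₀ over full span):
  y_2 = -w₀x(7L⁴-10L²x²+3x⁴)/(360LEI) = -11·(24/5)·(7·8⁴-10·8²·(24/5)²+3·(24/5)⁴)/(360·8·20000) = -416768/29296875 m
Load 3 — point force P=19 kN at a=6 m (b=L-a=2):
  y_3 = -Pbx(L²-b²-x²)/(6LEI)  [x≤a] = -19·2·(24/5)·(8²-2²-(24/5)²)/(6·8·20000) = -4389/625000 m
Superposition: y = Σ y_i = -54340171/2109375000 m ≈ -0.025761 m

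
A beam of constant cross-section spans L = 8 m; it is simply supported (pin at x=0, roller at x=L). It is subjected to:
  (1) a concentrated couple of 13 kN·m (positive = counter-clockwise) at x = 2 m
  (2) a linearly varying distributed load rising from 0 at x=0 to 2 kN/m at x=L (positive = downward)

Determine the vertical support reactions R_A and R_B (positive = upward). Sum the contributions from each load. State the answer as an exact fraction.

R_A = 103/24 kN, R_B = 89/24 kN

Load 1 — applied couple M₀=13 kN·m at a=2 m (b=L-a=6):
  R_A = M₀/L = 13/8 kN
  R_B = -M₀/L = -13/8 kN
Load 2 — triangular load w₀=2 kN/m (0→w₀ over full span):
  R_A = w₀L/6 = 2·8/6 = 8/3 kN
  R_B = w₀L/3 = 2·8/3 = 16/3 kN
Superposition: R_A = 103/24 kN, R_B = 89/24 kN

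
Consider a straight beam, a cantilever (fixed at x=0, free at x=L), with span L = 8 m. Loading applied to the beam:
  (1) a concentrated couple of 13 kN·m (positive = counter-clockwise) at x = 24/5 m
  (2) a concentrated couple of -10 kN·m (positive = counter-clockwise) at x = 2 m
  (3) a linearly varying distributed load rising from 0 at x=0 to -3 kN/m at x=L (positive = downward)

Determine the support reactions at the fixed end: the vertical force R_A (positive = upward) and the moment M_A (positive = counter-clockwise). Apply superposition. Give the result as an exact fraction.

Load 1 — applied couple M₀=13 kN·m at a=24/5 m (b=L-a=16/5):
  R_A = 0 kN
  M_A = -M₀ = -13 kN·m
Load 2 — applied couple M₀=-10 kN·m at a=2 m (b=L-a=6):
  R_A = 0 kN
  M_A = -M₀ = -(-10) = 10 kN·m
Load 3 — triangular load w₀=-3 kN/m (0→w₀ over full span):
  R_A = w₀L/2 = (-3)·8/2 = -12 kN
  M_A = w₀L²/3 = (-3)·8²/3 = -64 kN·m
Superposition: R_A = -12 kN, M_A = -67 kN·m

R_A = -12 kN, M_A = -67 kN·m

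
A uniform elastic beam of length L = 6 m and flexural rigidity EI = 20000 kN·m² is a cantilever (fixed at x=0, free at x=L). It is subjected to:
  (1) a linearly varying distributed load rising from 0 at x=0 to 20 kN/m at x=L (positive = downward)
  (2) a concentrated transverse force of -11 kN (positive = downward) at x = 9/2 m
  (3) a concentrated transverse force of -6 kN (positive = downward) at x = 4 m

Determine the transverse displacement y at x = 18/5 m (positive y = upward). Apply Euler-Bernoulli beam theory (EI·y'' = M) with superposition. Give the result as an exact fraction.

y(18/5) = -2379213/62500000 m

Load 1 — triangular load w₀=20 kN/m (0→w₀ over full span):
  y_1 = (w₀Lx³/12-w₀L²x²/6-w₀x⁵/(120L))/EI = (20·6·(18/5)³/12-20·6²·(18/5)²/6-20·(18/5)⁵/(120·6))/20000 = -431811/7812500 m
Load 2 — point force P=-11 kN at a=9/2 m (b=L-a=3/2):
  y_2 = -Px²(3a-x)/(6EI)  [x≤a] = -(-11)·(18/5)²·(3·(9/2)-(18/5))/(6·20000) = 29403/2500000 m
Load 3 — point force P=-6 kN at a=4 m (b=L-a=2):
  y_3 = -Px²(3a-x)/(6EI)  [x≤a] = -(-6)·(18/5)²·(3·4-(18/5))/(6·20000) = 1701/312500 m
Superposition: y = Σ y_i = -2379213/62500000 m ≈ -0.038067 m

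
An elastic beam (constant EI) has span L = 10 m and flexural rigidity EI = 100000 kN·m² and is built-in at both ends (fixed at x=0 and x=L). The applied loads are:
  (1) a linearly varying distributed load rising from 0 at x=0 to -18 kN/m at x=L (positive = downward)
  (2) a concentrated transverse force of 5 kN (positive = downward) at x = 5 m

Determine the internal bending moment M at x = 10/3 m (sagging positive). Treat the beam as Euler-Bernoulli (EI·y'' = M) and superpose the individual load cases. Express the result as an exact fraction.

Load 1 — triangular load w₀=-18 kN/m (0→w₀ over full span):
  M_1 = 3w₀Lx/20 - w₀L²/30 - w₀x³/(6L) = 3·(-18)·10·(10/3)/20 - (-18)·10²/30 - (-18)·(10/3)³/(6·10) = -170/9 kN·m
Load 2 — point force P=5 kN at a=5 m (b=L-a=5):
  M_2 = Pb²(3a+b)x/L³ - Pab²/L²  [x≤a] = 5·5²·(3·5+5)·(10/3)/10³ - 5·5·5²/10² = 25/12 kN·m
Superposition: M = Σ M_i = -605/36 kN·m ≈ -16.805556 kN·m

M(10/3) = -605/36 kN·m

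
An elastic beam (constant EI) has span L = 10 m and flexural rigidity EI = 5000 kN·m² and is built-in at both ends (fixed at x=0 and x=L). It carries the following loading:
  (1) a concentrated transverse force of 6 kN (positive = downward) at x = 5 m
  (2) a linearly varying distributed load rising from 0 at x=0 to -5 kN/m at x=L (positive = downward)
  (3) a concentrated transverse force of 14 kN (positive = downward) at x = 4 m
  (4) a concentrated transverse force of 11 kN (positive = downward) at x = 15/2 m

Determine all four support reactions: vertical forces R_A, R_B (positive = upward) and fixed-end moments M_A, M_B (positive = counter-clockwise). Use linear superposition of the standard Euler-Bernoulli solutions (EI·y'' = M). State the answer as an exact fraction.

R_A = 25163/4000 kN, M_A = 38759/2400 kN·m, R_B = -1163/4000 kN, M_B = -9127/800 kN·m

Load 1 — point force P=6 kN at a=5 m (b=L-a=5):
  R_A = Pb²(3a+b)/L³ = 6·5²·(3·5+5)/10³ = 3 kN
  M_A = Pab²/L² = 6·5·5²/10² = 15/2 kN·m
  R_B = Pa²(a+3b)/L³ = 6·5²·(5+3·5)/10³ = 3 kN
  M_B = -Pa²b/L² = -6·5²·5/10² = -15/2 kN·m
Load 2 — triangular load w₀=-5 kN/m (0→w₀ over full span):
  R_A = 3w₀L/20 = 3·(-5)·10/20 = -15/2 kN
  M_A = w₀L²/30 = (-5)·10²/30 = -50/3 kN·m
  R_B = 7w₀L/20 = 7·(-5)·10/20 = -35/2 kN
  M_B = -w₀L²/20 = -(-5)·10²/20 = 25 kN·m
Load 3 — point force P=14 kN at a=4 m (b=L-a=6):
  R_A = Pb²(3a+b)/L³ = 14·6²·(3·4+6)/10³ = 1134/125 kN
  M_A = Pab²/L² = 14·4·6²/10² = 504/25 kN·m
  R_B = Pa²(a+3b)/L³ = 14·4²·(4+3·6)/10³ = 616/125 kN
  M_B = -Pa²b/L² = -14·4²·6/10² = -336/25 kN·m
Load 4 — point force P=11 kN at a=15/2 m (b=L-a=5/2):
  R_A = Pb²(3a+b)/L³ = 11·(5/2)²·(3·(15/2)+(5/2))/10³ = 55/32 kN
  M_A = Pab²/L² = 11·(15/2)·(5/2)²/10² = 165/32 kN·m
  R_B = Pa²(a+3b)/L³ = 11·(15/2)²·((15/2)+3·(5/2))/10³ = 297/32 kN
  M_B = -Pa²b/L² = -11·(15/2)²·(5/2)/10² = -495/32 kN·m
Superposition: R_A = 25163/4000 kN, M_A = 38759/2400 kN·m, R_B = -1163/4000 kN, M_B = -9127/800 kN·m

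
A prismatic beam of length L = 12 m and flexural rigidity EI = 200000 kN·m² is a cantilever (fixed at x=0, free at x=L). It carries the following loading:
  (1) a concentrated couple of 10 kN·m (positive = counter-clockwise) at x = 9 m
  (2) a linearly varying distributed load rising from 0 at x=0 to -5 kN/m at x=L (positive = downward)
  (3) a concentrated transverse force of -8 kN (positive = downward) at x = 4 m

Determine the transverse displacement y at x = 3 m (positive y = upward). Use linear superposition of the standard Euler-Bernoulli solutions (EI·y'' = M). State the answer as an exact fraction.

y(3) = 35163/6400000 m

Load 1 — applied couple M₀=10 kN·m at a=9 m (b=L-a=3):
  y_1 = M₀x²/(2EI)  [x≤a] = 10·3²/(2·200000) = 9/40000 m
Load 2 — triangular load w₀=-5 kN/m (0→w₀ over full span):
  y_2 = (w₀Lx³/12-w₀L²x²/6-w₀x⁵/(120L))/EI = ((-5)·12·3³/12-(-5)·12²·3²/6-(-5)·3⁵/(120·12))/200000 = 30267/6400000 m
Load 3 — point force P=-8 kN at a=4 m (b=L-a=8):
  y_3 = -Px²(3a-x)/(6EI)  [x≤a] = -(-8)·3²·(3·4-3)/(6·200000) = 27/50000 m
Superposition: y = Σ y_i = 35163/6400000 m ≈ 0.005494 m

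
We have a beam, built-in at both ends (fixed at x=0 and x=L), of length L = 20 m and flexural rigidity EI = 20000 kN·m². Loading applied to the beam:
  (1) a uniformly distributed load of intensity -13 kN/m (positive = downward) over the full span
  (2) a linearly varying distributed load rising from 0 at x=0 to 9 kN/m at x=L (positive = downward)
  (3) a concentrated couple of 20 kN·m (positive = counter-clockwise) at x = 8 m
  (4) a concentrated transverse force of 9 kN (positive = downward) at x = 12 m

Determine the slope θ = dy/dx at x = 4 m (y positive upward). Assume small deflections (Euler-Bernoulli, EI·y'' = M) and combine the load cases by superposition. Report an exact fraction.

θ(4) = 4073/156250 rad

Load 1 — uniform load w=-13 kN/m over full span:
  θ_1 = -wx(L-x)(L-2x)/(12EI) = -(-13)·4·(20-4)·(20-2·4)/(12·20000) = 26/625 rad
Load 2 — triangular load w₀=9 kN/m (0→w₀ over full span):
  θ_2 = -w₀(2x(L-x)(L-2x)(x+2L)+x²(L-x)²)/(120LEI) = -9·(2·4·(20-4)·(20-2·4)·(4+2·20)+4²·(20-4)²)/(120·20·20000) = -42/3125 rad
Load 3 — applied couple M₀=20 kN·m at a=8 m (b=L-a=12):
  θ_3 = (R_Ax²/2 - M_Ax)/EI  [x≤a] with R_A=36/25, M_A=12/5 = ((36/25)·4²/2 - (12/5)·4)/20000 = 3/31250 rad
Load 4 — point force P=9 kN at a=12 m (b=L-a=8):
  θ_4 = -Pb²x(2aL-(3a+b)x)/(2L³EI)  [x≤a] = -9·8²·4·(2·12·20-(3·12+8)·4)/(2·20³·20000) = -171/78125 rad
Superposition: θ = Σ θ_i = 4073/156250 rad ≈ 0.026067 rad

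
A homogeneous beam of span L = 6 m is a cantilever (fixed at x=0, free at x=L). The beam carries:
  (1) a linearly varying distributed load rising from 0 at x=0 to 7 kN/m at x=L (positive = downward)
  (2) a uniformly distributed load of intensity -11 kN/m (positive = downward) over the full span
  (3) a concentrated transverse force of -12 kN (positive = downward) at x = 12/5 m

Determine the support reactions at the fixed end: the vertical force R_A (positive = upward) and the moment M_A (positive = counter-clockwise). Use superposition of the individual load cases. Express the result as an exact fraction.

Load 1 — triangular load w₀=7 kN/m (0→w₀ over full span):
  R_A = w₀L/2 = 7·6/2 = 21 kN
  M_A = w₀L²/3 = 7·6²/3 = 84 kN·m
Load 2 — uniform load w=-11 kN/m over full span:
  R_A = wL = (-11)·6 = -66 kN
  M_A = wL²/2 = (-11)·6²/2 = -198 kN·m
Load 3 — point force P=-12 kN at a=12/5 m (b=L-a=18/5):
  R_A = P = (-12) = -12 kN
  M_A = Pa = (-12)·(12/5) = -144/5 kN·m
Superposition: R_A = -57 kN, M_A = -714/5 kN·m

R_A = -57 kN, M_A = -714/5 kN·m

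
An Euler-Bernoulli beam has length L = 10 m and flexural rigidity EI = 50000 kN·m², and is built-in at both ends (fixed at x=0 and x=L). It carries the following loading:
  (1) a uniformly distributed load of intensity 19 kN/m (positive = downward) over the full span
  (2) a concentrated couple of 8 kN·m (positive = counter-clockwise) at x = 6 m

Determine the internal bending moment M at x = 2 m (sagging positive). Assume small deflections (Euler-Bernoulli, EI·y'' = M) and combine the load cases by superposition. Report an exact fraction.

M(2) = -2471/375 kN·m

Load 1 — uniform load w=19 kN/m over full span:
  M_1 = wLx/2 - wL²/12 - wx²/2 = 19·10·2/2 - 19·10²/12 - 19·2²/2 = -19/3 kN·m
Load 2 — applied couple M₀=8 kN·m at a=6 m (b=L-a=4):
  M_2 = R_Ax - M_A  [x≤a] with R_A=144/125, M_A=64/25 = (144/125)·2 - (64/25) = -32/125 kN·m
Superposition: M = Σ M_i = -2471/375 kN·m ≈ -6.589333 kN·m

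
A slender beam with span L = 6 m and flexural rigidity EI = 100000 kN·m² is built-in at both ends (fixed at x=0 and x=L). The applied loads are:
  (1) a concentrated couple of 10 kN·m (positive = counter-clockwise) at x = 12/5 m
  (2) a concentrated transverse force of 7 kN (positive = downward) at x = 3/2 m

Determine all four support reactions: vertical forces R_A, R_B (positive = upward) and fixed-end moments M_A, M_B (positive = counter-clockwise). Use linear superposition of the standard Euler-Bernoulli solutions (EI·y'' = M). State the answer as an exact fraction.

Load 1 — applied couple M₀=10 kN·m at a=12/5 m (b=L-a=18/5):
  R_A = 6M₀ab/L³ = 6·10·(12/5)·(18/5)/6³ = 12/5 kN
  M_A = M₀b(2a-b)/L² = 10·(18/5)·(2·(12/5)-(18/5))/6² = 6/5 kN·m
  R_B = -6M₀ab/L³ = -6·10·(12/5)·(18/5)/6³ = -12/5 kN
  M_B = M₀a(2b-a)/L² = 10·(12/5)·(2·(18/5)-(12/5))/6² = 16/5 kN·m
Load 2 — point force P=7 kN at a=3/2 m (b=L-a=9/2):
  R_A = Pb²(3a+b)/L³ = 7·(9/2)²·(3·(3/2)+(9/2))/6³ = 189/32 kN
  M_A = Pab²/L² = 7·(3/2)·(9/2)²/6² = 189/32 kN·m
  R_B = Pa²(a+3b)/L³ = 7·(3/2)²·((3/2)+3·(9/2))/6³ = 35/32 kN
  M_B = -Pa²b/L² = -7·(3/2)²·(9/2)/6² = -63/32 kN·m
Superposition: R_A = 1329/160 kN, M_A = 1137/160 kN·m, R_B = -209/160 kN, M_B = 197/160 kN·m

R_A = 1329/160 kN, M_A = 1137/160 kN·m, R_B = -209/160 kN, M_B = 197/160 kN·m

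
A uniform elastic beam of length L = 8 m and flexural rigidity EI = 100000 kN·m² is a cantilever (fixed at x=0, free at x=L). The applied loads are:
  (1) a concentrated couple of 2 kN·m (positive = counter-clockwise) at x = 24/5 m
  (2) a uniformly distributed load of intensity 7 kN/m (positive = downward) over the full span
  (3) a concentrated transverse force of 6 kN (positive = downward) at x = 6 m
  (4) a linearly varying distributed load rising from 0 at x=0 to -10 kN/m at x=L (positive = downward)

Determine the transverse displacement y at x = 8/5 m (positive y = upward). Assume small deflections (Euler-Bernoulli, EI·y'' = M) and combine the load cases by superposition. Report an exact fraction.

y(8/5) = -12878/29296875 m

Load 1 — applied couple M₀=2 kN·m at a=24/5 m (b=L-a=16/5):
  y_1 = M₀x²/(2EI)  [x≤a] = 2·(8/5)²/(2·100000) = 2/78125 m
Load 2 — uniform load w=7 kN/m over full span:
  y_2 = -wx²(x²-4Lx+6L²)/(24EI) = -7·(8/5)²·((8/5)²-4·8·(8/5)+6·8²)/(24·100000) = -14672/5859375 m
Load 3 — point force P=6 kN at a=6 m (b=L-a=2):
  y_3 = -Px²(3a-x)/(6EI)  [x≤a] = -6·(8/5)²·(3·6-(8/5))/(6·100000) = -164/390625 m
Load 4 — triangular load w₀=-10 kN/m (0→w₀ over full span):
  y_4 = (w₀Lx³/12-w₀L²x²/6-w₀x⁵/(120L))/EI = ((-10)·8·(8/5)³/12-(-10)·8²·(8/5)²/6-(-10)·(8/5)⁵/(120·8))/100000 = 72032/29296875 m
Superposition: y = Σ y_i = -12878/29296875 m ≈ -0.000440 m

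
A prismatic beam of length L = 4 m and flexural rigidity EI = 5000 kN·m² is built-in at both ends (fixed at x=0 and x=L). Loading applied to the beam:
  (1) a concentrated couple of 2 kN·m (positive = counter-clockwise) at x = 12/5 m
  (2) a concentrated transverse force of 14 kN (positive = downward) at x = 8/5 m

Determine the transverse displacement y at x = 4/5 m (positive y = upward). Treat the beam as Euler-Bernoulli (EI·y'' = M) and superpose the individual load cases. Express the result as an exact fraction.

y(4/5) = -3808/9765625 m

Load 1 — applied couple M₀=2 kN·m at a=12/5 m (b=L-a=8/5):
  y_1 = (R_Ax³/6 - M_Ax²/2)/EI  [x≤a] with R_A=18/25, M_A=16/25 = ((18/25)·(4/5)³/6 - (16/25)·(4/5)²/2)/5000 = -56/1953125 m
Load 2 — point force P=14 kN at a=8/5 m (b=L-a=12/5):
  y_2 = -Pb²x²(3aL-(3a+b)x)/(6L³EI)  [x≤a] = -14·(12/5)²·(4/5)²·(3·(8/5)·4-(3·(8/5)+(12/5))·(4/5))/(6·4³·5000) = -3528/9765625 m
Superposition: y = Σ y_i = -3808/9765625 m ≈ -0.000390 m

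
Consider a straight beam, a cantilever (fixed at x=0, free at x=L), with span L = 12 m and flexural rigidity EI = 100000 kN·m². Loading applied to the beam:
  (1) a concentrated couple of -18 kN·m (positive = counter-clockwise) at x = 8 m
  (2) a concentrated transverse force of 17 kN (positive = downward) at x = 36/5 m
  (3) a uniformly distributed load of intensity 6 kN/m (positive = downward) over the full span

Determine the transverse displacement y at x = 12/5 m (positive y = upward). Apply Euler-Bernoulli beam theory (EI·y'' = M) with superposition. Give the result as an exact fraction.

Load 1 — applied couple M₀=-18 kN·m at a=8 m (b=L-a=4):
  y_1 = M₀x²/(2EI)  [x≤a] = (-18)·(12/5)²/(2·100000) = -81/156250 m
Load 2 — point force P=17 kN at a=36/5 m (b=L-a=24/5):
  y_2 = -Px²(3a-x)/(6EI)  [x≤a] = -17·(12/5)²·(3·(36/5)-(12/5))/(6·100000) = -1224/390625 m
Load 3 — uniform load w=6 kN/m over full span:
  y_3 = -wx²(x²-4Lx+6L²)/(24EI) = -6·(12/5)²·((12/5)²-4·12·(12/5)+6·12²)/(24·100000) = -21222/1953125 m
Superposition: y = Σ y_i = -56709/3906250 m ≈ -0.014518 m

y(12/5) = -56709/3906250 m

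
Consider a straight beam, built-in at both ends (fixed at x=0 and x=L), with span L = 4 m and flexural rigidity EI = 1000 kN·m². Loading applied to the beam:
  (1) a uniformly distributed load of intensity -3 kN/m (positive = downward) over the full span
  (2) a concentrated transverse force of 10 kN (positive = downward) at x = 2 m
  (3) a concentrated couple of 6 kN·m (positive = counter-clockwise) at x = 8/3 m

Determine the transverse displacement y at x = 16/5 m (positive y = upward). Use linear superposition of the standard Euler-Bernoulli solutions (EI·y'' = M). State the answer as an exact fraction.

y(16/5) = -41/78125 m

Load 1 — uniform load w=-3 kN/m over full span:
  y_1 = -wx²(L-x)²/(24EI) = -(-3)·(16/5)²·(4-(16/5))²/(24·1000) = 64/78125 m
Load 2 — point force P=10 kN at a=2 m (b=L-a=2):
  y_2 = -Pa²(L-x)²(3bL-(3b+a)(L-x))/(6L³EI)  [x>a] = -10·2²·(4-(16/5))²·(3·2·4-(3·2+2)·(4-(16/5)))/(6·4³·1000) = -11/9375 m
Load 3 — applied couple M₀=6 kN·m at a=8/3 m (b=L-a=4/3):
  y_3 = (R_Ax³/6 - M_Ax²/2 - M₀(x-a)²/2)/EI  [x>a] with R_A=2, M_A=2 = (2·(16/5)³/6 - 2·(16/5)²/2 - 6·((16/5)-(8/3))²/2)/1000 = -8/46875 m
Superposition: y = Σ y_i = -41/78125 m ≈ -0.000525 m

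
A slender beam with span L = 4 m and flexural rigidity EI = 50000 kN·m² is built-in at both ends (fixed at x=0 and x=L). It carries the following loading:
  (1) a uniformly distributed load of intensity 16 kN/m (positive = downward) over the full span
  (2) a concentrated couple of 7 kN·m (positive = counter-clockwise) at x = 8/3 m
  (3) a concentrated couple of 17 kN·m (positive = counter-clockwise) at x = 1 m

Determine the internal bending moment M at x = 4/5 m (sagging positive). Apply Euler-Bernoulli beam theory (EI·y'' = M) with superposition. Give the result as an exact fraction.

Load 1 — uniform load w=16 kN/m over full span:
  M_1 = wLx/2 - wL²/12 - wx²/2 = 16·4·(4/5)/2 - 16·4²/12 - 16·(4/5)²/2 = -64/75 kN·m
Load 2 — applied couple M₀=7 kN·m at a=8/3 m (b=L-a=4/3):
  M_2 = R_Ax - M_A  [x≤a] with R_A=7/3, M_A=7/3 = (7/3)·(4/5) - (7/3) = -7/15 kN·m
Load 3 — applied couple M₀=17 kN·m at a=1 m (b=L-a=3):
  M_3 = R_Ax - M_A  [x≤a] with R_A=153/32, M_A=-51/16 = (153/32)·(4/5) - (-51/16) = 561/80 kN·m
Superposition: M = Σ M_i = 2277/400 kN·m ≈ 5.692500 kN·m

M(4/5) = 2277/400 kN·m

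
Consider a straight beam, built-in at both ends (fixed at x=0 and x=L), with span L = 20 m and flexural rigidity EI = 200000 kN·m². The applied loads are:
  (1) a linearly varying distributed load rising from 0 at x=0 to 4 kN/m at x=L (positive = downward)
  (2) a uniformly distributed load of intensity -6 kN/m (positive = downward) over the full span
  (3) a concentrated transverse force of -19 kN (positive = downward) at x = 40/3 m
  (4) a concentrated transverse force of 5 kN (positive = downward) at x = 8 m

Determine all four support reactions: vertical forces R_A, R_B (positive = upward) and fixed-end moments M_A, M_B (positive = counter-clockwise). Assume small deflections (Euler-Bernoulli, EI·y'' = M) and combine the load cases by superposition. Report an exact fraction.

Load 1 — triangular load w₀=4 kN/m (0→w₀ over full span):
  R_A = 3w₀L/20 = 3·4·20/20 = 12 kN
  M_A = w₀L²/30 = 4·20²/30 = 160/3 kN·m
  R_B = 7w₀L/20 = 7·4·20/20 = 28 kN
  M_B = -w₀L²/20 = -4·20²/20 = -80 kN·m
Load 2 — uniform load w=-6 kN/m over full span:
  R_A = wL/2 = (-6)·20/2 = -60 kN
  M_A = wL²/12 = (-6)·20²/12 = -200 kN·m
  R_B = wL/2 = (-6)·20/2 = -60 kN
  M_B = -wL²/12 = -(-6)·20²/12 = 200 kN·m
Load 3 — point force P=-19 kN at a=40/3 m (b=L-a=20/3):
  R_A = Pb²(3a+b)/L³ = (-19)·(20/3)²·(3·(40/3)+(20/3))/20³ = -133/27 kN
  M_A = Pab²/L² = (-19)·(40/3)·(20/3)²/20² = -760/27 kN·m
  R_B = Pa²(a+3b)/L³ = (-19)·(40/3)²·((40/3)+3·(20/3))/20³ = -380/27 kN
  M_B = -Pa²b/L² = -(-19)·(40/3)²·(20/3)/20² = 1520/27 kN·m
Load 4 — point force P=5 kN at a=8 m (b=L-a=12):
  R_A = Pb²(3a+b)/L³ = 5·12²·(3·8+12)/20³ = 81/25 kN
  M_A = Pab²/L² = 5·8·12²/20² = 72/5 kN·m
  R_B = Pa²(a+3b)/L³ = 5·8²·(8+3·12)/20³ = 44/25 kN
  M_B = -Pa²b/L² = -5·8²·12/20² = -48/5 kN·m
Superposition: R_A = -33538/675 kN, M_A = -21656/135 kN·m, R_B = -29912/675 kN, M_B = 22504/135 kN·m

R_A = -33538/675 kN, M_A = -21656/135 kN·m, R_B = -29912/675 kN, M_B = 22504/135 kN·m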